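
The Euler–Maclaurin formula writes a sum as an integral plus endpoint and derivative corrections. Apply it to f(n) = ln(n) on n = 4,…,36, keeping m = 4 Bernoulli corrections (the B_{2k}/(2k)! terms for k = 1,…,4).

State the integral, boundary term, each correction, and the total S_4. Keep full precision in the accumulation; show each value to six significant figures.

Integral: ∫_4^36 ln(x) dx = 91.4615.
Boundary: ½(f(4) + f(36)) = ½(1.38629 + 3.58352) = 2.48491.
Running total after boundary: 93.9464.
k=1: B_{2}/(2)! × [f^{(1)}(36) − f^{(1)}(4)] = 1/12 × (0.0277778 − 0.250000) = -0.0185185.
After k=1: 93.9279.
k=2: B_{4}/(4)! × [f^{(3)}(36) − f^{(3)}(4)] = −1/720 × (4.28669e-05 − 0.0312500) = 4.33432e-05.
After k=2: 93.9279.
k=3: B_{6}/(6)! × [f^{(5)}(36) − f^{(5)}(4)] = 1/30240 × (3.96916e-07 − 0.0234375) = -7.75036e-07.
After k=3: 93.9279.
k=4: B_{8}/(8)! × [f^{(7)}(36) − f^{(7)}(4)] = −1/1209600 × (9.18787e-09 − 0.0439453) = 3.63304e-08.

S_4 ≈ 93.9279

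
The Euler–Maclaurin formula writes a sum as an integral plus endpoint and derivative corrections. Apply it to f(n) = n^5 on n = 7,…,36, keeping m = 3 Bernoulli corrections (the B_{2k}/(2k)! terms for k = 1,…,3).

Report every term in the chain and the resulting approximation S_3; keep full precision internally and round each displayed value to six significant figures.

Integral: ∫_7^36 x^5 dx = 3.62777e+08.
½[f(7) + f(36)] = ½[16807.0 + 6.04662e+07] = 3.02415e+07.
So far: 3.93019e+08.
Correction k=1: B_{2}/2! · (f^{(1)}(36) − f^{(1)}(7)) = 1/12 · (8.39808e+06 − 12005.0) = 698840.
Partial sum through k=1: 3.93718e+08.
Correction k=2: B_{4}/4! · (f^{(3)}(36) − f^{(3)}(7)) = −1/720 · (77760.0 − 2940.00) = -103.917.
Partial sum through k=2: 3.93718e+08.
Correction k=3: B_{6}/6! · (f^{(5)}(36) − f^{(5)}(7)) = 1/30240 · (120.000 − 120.000) = 0.00000.

S_3 ≈ 3.93718e+08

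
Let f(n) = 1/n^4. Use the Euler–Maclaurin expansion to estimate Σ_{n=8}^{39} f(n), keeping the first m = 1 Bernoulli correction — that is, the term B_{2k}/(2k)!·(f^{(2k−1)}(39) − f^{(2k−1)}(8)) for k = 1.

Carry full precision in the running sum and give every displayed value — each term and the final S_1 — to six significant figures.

∫_8^39 1/x^4 dx evaluates to 0.000645422.
Boundary: ½(f(8) + f(39)) = ½(0.000244141 + 4.32257e-07) = 0.000122286.
Running total after boundary: 0.000767709.
Order-1 term: 1/12 · (-4.43340e-08 − (-0.000122070)) = 1.01688e-05.

S_1 ≈ 0.000777878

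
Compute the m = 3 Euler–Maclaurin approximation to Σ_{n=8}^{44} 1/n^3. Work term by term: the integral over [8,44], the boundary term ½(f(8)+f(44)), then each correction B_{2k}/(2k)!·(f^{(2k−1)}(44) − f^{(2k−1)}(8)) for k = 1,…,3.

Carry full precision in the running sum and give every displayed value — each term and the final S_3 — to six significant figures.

∫_8^44 1/x^3 dx evaluates to 0.00755424.
Endpoint term: (f(8) + f(44))/2 = (0.00195312 + 1.17393e-05)/2 = 0.000982432.
Running total after boundary: 0.00853667.
Correction k=1: B_{2}/2! · (f^{(1)}(44) − f^{(1)}(8)) = 1/12 · (-8.00406e-07 − (-0.000732422)) = 6.09685e-05.
Partial sum through k=1: 0.00859764.
Correction k=2: B_{4}/4! · (f^{(3)}(44) − f^{(3)}(8)) = −1/720 · (-8.26866e-09 − (-0.000228882)) = -3.17880e-07.
Partial sum through k=2: 0.00859732.
Correction k=3: B_{6}/6! · (f^{(5)}(44) − f^{(5)}(8)) = 1/30240 · (-1.79382e-10 − (-0.000150204)) = 4.96705e-09.

S_3 ≈ 0.00859732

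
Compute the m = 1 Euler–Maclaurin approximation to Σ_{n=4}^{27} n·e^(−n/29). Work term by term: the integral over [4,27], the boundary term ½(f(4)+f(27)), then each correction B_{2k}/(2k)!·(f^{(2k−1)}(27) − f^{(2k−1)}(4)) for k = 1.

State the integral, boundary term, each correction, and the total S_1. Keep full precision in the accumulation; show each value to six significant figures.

S_1 ≈ 200.609

Integral: ∫_4^27 x·e^(−x/29) dx = 193.606.
½[f(4) + f(27)] = ½[3.48464 + 10.6419] = 7.06329.
Running total after boundary: 200.670.
k=1: B_{2}/(2)! × [f^{(1)}(27) − f^{(1)}(4)] = 1/12 × (0.0271825 − 0.750999) = -0.0603180.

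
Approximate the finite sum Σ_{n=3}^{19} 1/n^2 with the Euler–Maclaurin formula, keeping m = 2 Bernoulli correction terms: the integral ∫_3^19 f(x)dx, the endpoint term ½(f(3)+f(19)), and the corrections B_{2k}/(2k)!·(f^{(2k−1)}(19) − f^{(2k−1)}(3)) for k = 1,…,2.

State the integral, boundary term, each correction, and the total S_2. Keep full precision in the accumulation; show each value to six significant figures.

The integral term ∫_3^19 1/x^2 dx = 0.280702.
Boundary: ½(f(3) + f(19)) = ½(0.111111 + 0.00277008) = 0.0569406.
Integral + boundary = 0.337642.
Correction k=1: B_{2}/2! · (f^{(1)}(19) − f^{(1)}(3)) = 1/12 · (-0.000291588 − (-0.0740741)) = 0.00614854.
Partial sum through k=1: 0.343791.
Correction k=2: B_{4}/4! · (f^{(3)}(19) − f^{(3)}(3)) = −1/720 · (-9.69267e-06 − (-0.0987654)) = -0.000137161.

S_2 ≈ 0.343654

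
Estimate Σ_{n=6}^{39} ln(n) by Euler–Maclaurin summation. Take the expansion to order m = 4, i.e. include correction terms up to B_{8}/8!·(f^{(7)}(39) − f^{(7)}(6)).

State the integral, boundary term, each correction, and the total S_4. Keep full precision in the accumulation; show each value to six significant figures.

Integral: ∫_6^39 ln(x) dx = 99.1283.
Boundary: ½(f(6) + f(39)) = ½(1.79176 + 3.66356) = 2.72766.
Running total after boundary: 101.856.
Correction k=1: B_{2}/2! · (f^{(1)}(39) − f^{(1)}(6)) = 1/12 · (0.0256410 − 0.166667) = -0.0117521.
Running total after k=1: 101.844.
Correction k=2: B_{4}/4! · (f^{(3)}(39) − f^{(3)}(6)) = −1/720 · (3.37160e-05 − 0.00925926) = 1.28133e-05.
Running total after k=2: 101.844.
Correction k=3: B_{6}/6! · (f^{(5)}(39) − f^{(5)}(6)) = 1/30240 · (2.66004e-07 − 0.00308642) = -1.02055e-07.
Running total after k=3: 101.844.
Correction k=4: B_{8}/8! · (f^{(7)}(39) − f^{(7)}(6)) = −1/1209600 · (5.24663e-09 − 0.00257202) = 2.12633e-09.

S_4 ≈ 101.844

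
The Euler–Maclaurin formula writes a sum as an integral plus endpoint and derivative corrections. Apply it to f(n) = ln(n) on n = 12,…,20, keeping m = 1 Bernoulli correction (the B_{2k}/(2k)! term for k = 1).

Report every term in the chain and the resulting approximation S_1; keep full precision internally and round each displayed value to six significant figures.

The integral term ∫_12^20 ln(x) dx = 22.0958.
Boundary: ½(f(12) + f(20)) = ½(2.48491 + 2.99573) = 2.74032.
Running total after boundary: 24.8361.
Correction k=1: B_{2}/2! · (f^{(1)}(20) − f^{(1)}(12)) = 1/12 · (0.0500000 − 0.0833333) = -0.00277778.

S_1 ≈ 24.8333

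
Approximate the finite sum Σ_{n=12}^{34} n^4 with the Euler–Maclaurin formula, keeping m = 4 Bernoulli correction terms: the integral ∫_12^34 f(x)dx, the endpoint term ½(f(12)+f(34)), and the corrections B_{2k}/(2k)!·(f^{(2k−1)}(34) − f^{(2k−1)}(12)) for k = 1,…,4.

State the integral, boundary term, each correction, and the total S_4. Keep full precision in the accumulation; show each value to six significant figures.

S_4 ≈ 9.72838e+06

The integral term ∫_12^34 x^4 dx = 9.03732e+06.
½[f(12) + f(34)] = ½[20736.0 + 1.33634e+06] = 678536.
So far: 9.71585e+06.
k=1: B_{2}/(2)! × [f^{(1)}(34) − f^{(1)}(12)] = 1/12 × (157216 − 6912.00) = 12525.3.
After k=1: 9.72838e+06.
k=2: B_{4}/(4)! × [f^{(3)}(34) − f^{(3)}(12)] = −1/720 × (816.000 − 288.000) = -0.733333.
After k=2: 9.72838e+06.
k=3: B_{6}/(6)! × [f^{(5)}(34) − f^{(5)}(12)] = 1/30240 × (0.00000 − 0.00000) = 0.00000.
After k=3: 9.72838e+06.
k=4: B_{8}/(8)! × [f^{(7)}(34) − f^{(7)}(12)] = −1/1209600 × (0.00000 − 0.00000) = 0.00000.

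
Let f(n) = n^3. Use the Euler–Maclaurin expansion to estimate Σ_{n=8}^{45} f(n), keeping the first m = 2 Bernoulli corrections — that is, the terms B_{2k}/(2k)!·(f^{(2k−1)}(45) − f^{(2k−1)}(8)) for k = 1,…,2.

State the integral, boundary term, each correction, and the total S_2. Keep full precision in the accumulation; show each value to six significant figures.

Integral: ∫_8^45 x^3 dx = 1.02413e+06.
Boundary: ½(f(8) + f(45)) = ½(512.000 + 91125.0) = 45818.5.
Running total after boundary: 1.06995e+06.
Correction k=1: B_{2}/2! · (f^{(1)}(45) − f^{(1)}(8)) = 1/12 · (6075.00 − 192.000) = 490.250.
Partial sum through k=1: 1.07044e+06.
Correction k=2: B_{4}/4! · (f^{(3)}(45) − f^{(3)}(8)) = −1/720 · (6.00000 − 6.00000) = 0.00000.

S_2 ≈ 1.07044e+06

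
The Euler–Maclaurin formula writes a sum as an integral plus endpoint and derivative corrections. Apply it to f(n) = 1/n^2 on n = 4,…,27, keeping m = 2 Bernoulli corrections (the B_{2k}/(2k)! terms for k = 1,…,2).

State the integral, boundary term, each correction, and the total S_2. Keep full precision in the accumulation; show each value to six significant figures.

The integral term ∫_4^27 1/x^2 dx = 0.212963.
½[f(4) + f(27)] = ½[0.0625000 + 0.00137174] = 0.0319359.
Running total after boundary: 0.244899.
Order-1 term: 1/12 · (-0.000101611 − (-0.0312500)) = 0.00259570.
Running total after k=1: 0.247495.
Order-2 term: −1/720 · (-1.67260e-06 − (-0.0234375)) = -3.25498e-05.

S_2 ≈ 0.247462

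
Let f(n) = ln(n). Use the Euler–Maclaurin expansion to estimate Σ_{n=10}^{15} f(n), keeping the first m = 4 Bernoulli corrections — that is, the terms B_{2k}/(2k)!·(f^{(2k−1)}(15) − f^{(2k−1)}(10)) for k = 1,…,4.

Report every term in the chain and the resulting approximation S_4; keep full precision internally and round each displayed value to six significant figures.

∫_10^15 ln(x) dx evaluates to 12.5949.
Boundary: ½(f(10) + f(15)) = ½(2.30259 + 2.70805) = 2.50532.
Integral + boundary = 15.1002.
Order-1 term: 1/12 · (0.0666667 − 0.100000) = -0.00277778.
Running total after k=1: 15.0974.
Order-2 term: −1/720 · (0.000592593 − 0.00200000) = 1.95473e-06.
Running total after k=2: 15.0974.
Order-3 term: 1/30240 · (3.16049e-05 − 0.000240000) = -6.89137e-09.
Running total after k=3: 15.0974.
Order-4 term: −1/1209600 · (4.21399e-06 − 7.20000e-05) = 5.60400e-11.

S_4 ≈ 15.0974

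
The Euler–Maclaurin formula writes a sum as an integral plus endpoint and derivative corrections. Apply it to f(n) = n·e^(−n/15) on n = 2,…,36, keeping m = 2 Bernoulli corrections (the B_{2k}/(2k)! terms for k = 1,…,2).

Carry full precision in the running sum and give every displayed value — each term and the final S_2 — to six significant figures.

S_2 ≈ 156.204

Integral: ∫_2^36 x·e^(−x/15) dx = 153.770.
Boundary: ½(f(2) + f(36)) = ½(1.75035 + 3.26585) = 2.50810.
So far: 156.278.
Order-1 term: 1/12 · (-0.127005 − 0.758484) = -0.0737907.
After k=1: 156.204.
Order-2 term: −1/720 · (0.000241915 − 0.0111504) = 1.51506e-05.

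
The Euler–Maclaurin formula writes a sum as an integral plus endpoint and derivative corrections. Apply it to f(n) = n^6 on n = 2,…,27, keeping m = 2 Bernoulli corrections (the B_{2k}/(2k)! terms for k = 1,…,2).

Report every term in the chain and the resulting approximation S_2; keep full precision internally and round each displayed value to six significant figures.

Integral: ∫_2^27 x^6 dx = 1.49434e+09.
Endpoint term: (f(2) + f(27))/2 = (64.0000 + 3.87420e+08)/2 = 1.93710e+08.
Integral + boundary = 1.68805e+09.
k=1: B_{2}/(2)! × [f^{(1)}(27) − f^{(1)}(2)] = 1/12 × (8.60934e+07 − 192.000) = 7.17444e+06.
After k=1: 1.69522e+09.
k=2: B_{4}/(4)! × [f^{(3)}(27) − f^{(3)}(2)] = −1/720 × (2.36196e+06 − 960.000) = -3279.17.

S_2 ≈ 1.69522e+09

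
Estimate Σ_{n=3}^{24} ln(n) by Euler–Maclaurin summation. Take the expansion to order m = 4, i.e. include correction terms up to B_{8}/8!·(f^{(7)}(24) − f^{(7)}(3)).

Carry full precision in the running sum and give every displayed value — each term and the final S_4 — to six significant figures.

S_4 ≈ 54.0916

Integral: ∫_3^24 ln(x) dx = 51.9775.
Endpoint term: (f(3) + f(24))/2 = (1.09861 + 3.17805)/2 = 2.13833.
So far: 54.1158.
Correction k=1: B_{2}/2! · (f^{(1)}(24) − f^{(1)}(3)) = 1/12 · (0.0416667 − 0.333333) = -0.0243056.
Partial sum through k=1: 54.0915.
Correction k=2: B_{4}/4! · (f^{(3)}(24) − f^{(3)}(3)) = −1/720 · (0.000144676 − 0.0740741) = 0.000102680.
Partial sum through k=2: 54.0916.
Correction k=3: B_{6}/6! · (f^{(5)}(24) − f^{(5)}(3)) = 1/30240 · (3.01408e-06 − 0.0987654) = -3.26595e-06.
Partial sum through k=3: 54.0916.
Correction k=4: B_{8}/8! · (f^{(7)}(24) − f^{(7)}(3)) = −1/1209600 · (1.56983e-07 − 0.329218) = 2.72171e-07.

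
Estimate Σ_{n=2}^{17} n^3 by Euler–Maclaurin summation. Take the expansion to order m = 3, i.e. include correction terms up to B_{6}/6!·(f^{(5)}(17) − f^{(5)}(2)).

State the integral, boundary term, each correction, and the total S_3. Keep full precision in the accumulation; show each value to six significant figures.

∫_2^17 x^3 dx evaluates to 20876.2.
Boundary: ½(f(2) + f(17)) = ½(8.00000 + 4913.00) = 2460.50.
So far: 23336.8.
Order-1 term: 1/12 · (867.000 − 12.0000) = 71.2500.
Partial sum through k=1: 23408.0.
Order-2 term: −1/720 · (6.00000 − 6.00000) = 0.00000.
Partial sum through k=2: 23408.0.
Order-3 term: 1/30240 · (0.00000 − 0.00000) = 0.00000.

S_3 ≈ 23408.0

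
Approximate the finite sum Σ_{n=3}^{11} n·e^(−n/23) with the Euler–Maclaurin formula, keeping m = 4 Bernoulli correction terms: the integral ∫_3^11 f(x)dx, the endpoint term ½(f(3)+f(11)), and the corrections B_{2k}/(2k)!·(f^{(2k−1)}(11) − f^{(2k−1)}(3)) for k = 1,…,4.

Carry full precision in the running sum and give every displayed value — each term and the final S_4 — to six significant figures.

S_4 ≈ 44.8311

The integral term ∫_3^11 x·e^(−x/23) dx = 40.1419.
Endpoint term: (f(3) + f(11))/2 = (2.63314 + 6.81847)/2 = 4.72580.
So far: 44.8677.
Order-1 term: 1/12 · (0.323405 − 0.763229) = -0.0366520.
After k=1: 44.8311.
Order-2 term: −1/720 · (0.00295487 − 0.00476117) = 2.50874e-06.
After k=2: 44.8311.
Order-3 term: 1/30240 · (1.00159e-05 − 1.52733e-05) = -1.73856e-10.
After k=3: 44.8311.
Order-4 term: −1/1209600 · (2.73080e-08 − 4.07301e-08) = 1.10963e-14.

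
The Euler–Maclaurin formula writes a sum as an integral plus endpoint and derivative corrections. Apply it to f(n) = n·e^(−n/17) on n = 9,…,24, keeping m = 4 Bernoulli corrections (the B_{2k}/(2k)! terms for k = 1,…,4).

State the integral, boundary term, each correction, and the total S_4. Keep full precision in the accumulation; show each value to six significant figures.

S_4 ≈ 95.9920

Integral: ∫_9^24 x·e^(−x/17) dx = 90.4486.
Boundary: ½(f(9) + f(24)) = ½(5.30056 + 5.84911) = 5.57483.
Integral + boundary = 96.0235.
k=1: B_{2}/(2)! × [f^{(1)}(24) − f^{(1)}(9)] = 1/12 × (-0.100352 − 0.277154) = -0.0314588.
Running total after k=1: 95.9920.
k=2: B_{4}/(4)! × [f^{(3)}(24) − f^{(3)}(9)] = −1/720 × (0.00133935 − 0.00503480) = 5.13256e-06.
Running total after k=2: 95.9920.
k=3: B_{6}/(6)! × [f^{(5)}(24) − f^{(5)}(9)] = 1/30240 × (1.04704e-05 − 3.15245e-05) = -6.96234e-10.
Running total after k=3: 95.9920.
k=4: B_{8}/(8)! × [f^{(7)}(24) − f^{(7)}(9)] = −1/1209600 × (5.64234e-08 − 1.57881e-07) = 8.38769e-14.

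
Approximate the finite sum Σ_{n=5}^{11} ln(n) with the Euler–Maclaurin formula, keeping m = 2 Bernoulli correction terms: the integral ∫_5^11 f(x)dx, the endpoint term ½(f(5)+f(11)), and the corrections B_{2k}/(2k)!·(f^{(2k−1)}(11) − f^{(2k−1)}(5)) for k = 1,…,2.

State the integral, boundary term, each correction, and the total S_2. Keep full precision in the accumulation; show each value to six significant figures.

∫_5^11 ln(x) dx evaluates to 12.3297.
Endpoint term: (f(5) + f(11))/2 = (1.60944 + 2.39790)/2 = 2.00367.
Running total after boundary: 14.3333.
k=1: B_{2}/(2)! × [f^{(1)}(11) − f^{(1)}(5)] = 1/12 × (0.0909091 − 0.200000) = -0.00909091.
After k=1: 14.3242.
k=2: B_{4}/(4)! × [f^{(3)}(11) − f^{(3)}(5)] = −1/720 × (0.00150263 − 0.0160000) = 2.01352e-05.

S_2 ≈ 14.3243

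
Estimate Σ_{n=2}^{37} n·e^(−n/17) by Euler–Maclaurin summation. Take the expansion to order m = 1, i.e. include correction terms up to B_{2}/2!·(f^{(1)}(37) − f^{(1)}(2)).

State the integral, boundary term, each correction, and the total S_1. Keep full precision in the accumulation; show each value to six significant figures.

S_1 ≈ 185.922

The integral term ∫_2^37 x·e^(−x/17) dx = 183.011.
Boundary: ½(f(2) + f(37)) = ½(1.77802 + 4.19732) = 2.98767.
Integral + boundary = 185.999.
k=1: B_{2}/(2)! × [f^{(1)}(37) − f^{(1)}(2)] = 1/12 × (-0.133460 − 0.784420) = -0.0764901.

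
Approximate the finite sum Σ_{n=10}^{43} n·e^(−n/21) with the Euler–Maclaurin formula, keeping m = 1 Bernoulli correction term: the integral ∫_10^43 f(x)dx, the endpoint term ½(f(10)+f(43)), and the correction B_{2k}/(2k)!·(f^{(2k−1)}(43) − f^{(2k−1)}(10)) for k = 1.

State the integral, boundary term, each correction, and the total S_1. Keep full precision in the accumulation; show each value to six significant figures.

S_1 ≈ 236.775

The integral term ∫_10^43 x·e^(−x/21) dx = 230.933.
½[f(10) + f(43)] = ½[6.21145 + 5.54880] = 5.88012.
Integral + boundary = 236.813.
Order-1 term: 1/12 · (-0.135187 − 0.325362) = -0.0383790.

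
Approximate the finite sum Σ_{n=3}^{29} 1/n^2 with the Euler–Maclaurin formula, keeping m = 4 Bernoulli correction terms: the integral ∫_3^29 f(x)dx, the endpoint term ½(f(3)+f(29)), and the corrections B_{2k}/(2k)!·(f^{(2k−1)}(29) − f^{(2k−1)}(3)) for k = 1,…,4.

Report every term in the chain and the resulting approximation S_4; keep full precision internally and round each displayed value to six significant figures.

∫_3^29 1/x^2 dx evaluates to 0.298851.
Endpoint term: (f(3) + f(29))/2 = (0.111111 + 0.00118906)/2 = 0.0561501.
Running total after boundary: 0.355001.
k=1: B_{2}/(2)! × [f^{(1)}(29) − f^{(1)}(3)] = 1/12 × (-8.20042e-05 − (-0.0740741)) = 0.00616601.
Running total after k=1: 0.361167.
k=2: B_{4}/(4)! × [f^{(3)}(29) − f^{(3)}(3)] = −1/720 × (-1.17010e-06 − (-0.0987654)) = -0.000137173.
Running total after k=2: 0.361029.
k=3: B_{6}/(6)! × [f^{(5)}(29) − f^{(5)}(3)] = 1/30240 × (-4.17394e-08 − (-0.329218)) = 1.08868e-05.
Running total after k=3: 0.361040.
k=4: B_{8}/(8)! × [f^{(7)}(29) − f^{(7)}(3)] = −1/1209600 × (-2.77932e-09 − (-2.04847)) = -1.69351e-06.

S_4 ≈ 0.361039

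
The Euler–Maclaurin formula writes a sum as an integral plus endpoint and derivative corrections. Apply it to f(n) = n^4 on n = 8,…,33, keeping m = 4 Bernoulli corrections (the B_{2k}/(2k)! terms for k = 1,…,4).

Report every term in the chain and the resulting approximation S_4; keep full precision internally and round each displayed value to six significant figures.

S_4 ≈ 8.42734e+06

∫_8^33 x^4 dx evaluates to 7.82052e+06.
Endpoint term: (f(8) + f(33))/2 = (4096.00 + 1.18592e+06)/2 = 595008.
Running total after boundary: 8.41553e+06.
Correction k=1: B_{2}/2! · (f^{(1)}(33) − f^{(1)}(8)) = 1/12 · (143748 − 2048.00) = 11808.3.
Running total after k=1: 8.42734e+06.
Correction k=2: B_{4}/4! · (f^{(3)}(33) − f^{(3)}(8)) = −1/720 · (792.000 − 192.000) = -0.833333.
Running total after k=2: 8.42734e+06.
Correction k=3: B_{6}/6! · (f^{(5)}(33) − f^{(5)}(8)) = 1/30240 · (0.00000 − 0.00000) = 0.00000.
Running total after k=3: 8.42734e+06.
Correction k=4: B_{8}/8! · (f^{(7)}(33) − f^{(7)}(8)) = −1/1209600 · (0.00000 − 0.00000) = 0.00000.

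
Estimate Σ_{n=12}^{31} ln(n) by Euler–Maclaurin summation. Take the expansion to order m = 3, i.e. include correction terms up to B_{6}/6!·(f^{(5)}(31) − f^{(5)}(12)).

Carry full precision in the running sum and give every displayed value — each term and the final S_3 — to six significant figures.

S_3 ≈ 60.5899

Integral: ∫_12^31 ln(x) dx = 57.6347.
½[f(12) + f(31)] = ½[2.48491 + 3.43399] = 2.95945.
Running total after boundary: 60.5942.
k=1: B_{2}/(2)! × [f^{(1)}(31) − f^{(1)}(12)] = 1/12 × (0.0322581 − 0.0833333) = -0.00425627.
Partial sum through k=1: 60.5899.
k=2: B_{4}/(4)! × [f^{(3)}(31) − f^{(3)}(12)] = −1/720 × (6.71344e-05 − 0.00115741) = 1.51427e-06.
Partial sum through k=2: 60.5899.
k=3: B_{6}/(6)! × [f^{(5)}(31) − f^{(5)}(12)] = 1/30240 × (8.38306e-07 − 9.64506e-05) = -3.16178e-09.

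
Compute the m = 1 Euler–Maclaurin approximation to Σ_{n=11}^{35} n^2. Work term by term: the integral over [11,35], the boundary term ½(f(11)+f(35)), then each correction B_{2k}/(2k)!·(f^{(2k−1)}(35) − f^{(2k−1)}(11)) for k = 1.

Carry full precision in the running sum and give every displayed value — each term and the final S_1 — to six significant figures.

The integral term ∫_11^35 x^2 dx = 13848.0.
Boundary: ½(f(11) + f(35)) = ½(121.000 + 1225.00) = 673.000.
Running total after boundary: 14521.0.
Correction k=1: B_{2}/2! · (f^{(1)}(35) − f^{(1)}(11)) = 1/12 · (70.0000 − 22.0000) = 4.00000.

S_1 ≈ 14525.0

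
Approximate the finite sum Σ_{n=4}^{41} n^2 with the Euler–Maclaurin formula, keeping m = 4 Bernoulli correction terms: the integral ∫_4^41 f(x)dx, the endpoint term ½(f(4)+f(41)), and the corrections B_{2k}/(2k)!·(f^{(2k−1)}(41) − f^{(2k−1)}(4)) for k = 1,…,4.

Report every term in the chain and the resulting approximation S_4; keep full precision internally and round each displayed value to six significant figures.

∫_4^41 x^2 dx evaluates to 22952.3.
Boundary: ½(f(4) + f(41)) = ½(16.0000 + 1681.00) = 848.500.
Integral + boundary = 23800.8.
k=1: B_{2}/(2)! × [f^{(1)}(41) − f^{(1)}(4)] = 1/12 × (82.0000 − 8.00000) = 6.16667.
After k=1: 23807.0.
k=2: B_{4}/(4)! × [f^{(3)}(41) − f^{(3)}(4)] = −1/720 × (0.00000 − 0.00000) = 0.00000.
After k=2: 23807.0.
k=3: B_{6}/(6)! × [f^{(5)}(41) − f^{(5)}(4)] = 1/30240 × (0.00000 − 0.00000) = 0.00000.
After k=3: 23807.0.
k=4: B_{8}/(8)! × [f^{(7)}(41) − f^{(7)}(4)] = −1/1209600 × (0.00000 − 0.00000) = 0.00000.

S_4 ≈ 23807.0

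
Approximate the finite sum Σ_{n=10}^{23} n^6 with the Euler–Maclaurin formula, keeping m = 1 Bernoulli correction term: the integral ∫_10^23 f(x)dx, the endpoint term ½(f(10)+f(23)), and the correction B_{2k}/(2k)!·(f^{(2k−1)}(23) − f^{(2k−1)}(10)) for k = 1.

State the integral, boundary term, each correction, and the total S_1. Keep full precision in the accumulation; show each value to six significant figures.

S_1 ≈ 5.62661e+08

Integral: ∫_10^23 x^6 dx = 4.84975e+08.
½[f(10) + f(23)] = ½[1.00000e+06 + 1.48036e+08] = 7.45179e+07.
Integral + boundary = 5.59493e+08.
k=1: B_{2}/(2)! × [f^{(1)}(23) − f^{(1)}(10)] = 1/12 × (3.86181e+07 − 600000) = 3.16817e+06.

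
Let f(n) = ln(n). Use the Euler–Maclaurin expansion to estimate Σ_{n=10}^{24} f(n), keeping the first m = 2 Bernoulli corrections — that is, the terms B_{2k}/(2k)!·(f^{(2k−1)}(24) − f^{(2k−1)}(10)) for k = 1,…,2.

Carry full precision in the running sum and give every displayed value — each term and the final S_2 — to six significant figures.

∫_10^24 ln(x) dx evaluates to 39.2474.
Endpoint term: (f(10) + f(24))/2 = (2.30259 + 3.17805)/2 = 2.74032.
So far: 41.9878.
Correction k=1: B_{2}/2! · (f^{(1)}(24) − f^{(1)}(10)) = 1/12 · (0.0416667 − 0.100000) = -0.00486111.
After k=1: 41.9829.
Correction k=2: B_{4}/4! · (f^{(3)}(24) − f^{(3)}(10)) = −1/720 · (0.000144676 − 0.00200000) = 2.57684e-06.

S_2 ≈ 41.9829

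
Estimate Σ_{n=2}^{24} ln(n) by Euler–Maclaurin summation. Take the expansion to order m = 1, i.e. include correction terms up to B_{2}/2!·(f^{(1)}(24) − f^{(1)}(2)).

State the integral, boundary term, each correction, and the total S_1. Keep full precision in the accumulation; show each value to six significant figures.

S_1 ≈ 54.7844

The integral term ∫_2^24 ln(x) dx = 52.8870.
Endpoint term: (f(2) + f(24))/2 = (0.693147 + 3.17805)/2 = 1.93560.
Integral + boundary = 54.8226.
Order-1 term: 1/12 · (0.0416667 − 0.500000) = -0.0381944.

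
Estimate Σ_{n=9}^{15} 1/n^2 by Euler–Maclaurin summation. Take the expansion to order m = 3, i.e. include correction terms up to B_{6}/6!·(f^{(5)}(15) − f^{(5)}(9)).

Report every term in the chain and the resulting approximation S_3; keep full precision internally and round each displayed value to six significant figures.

S_3 ≈ 0.0530182

The integral term ∫_9^15 1/x^2 dx = 0.0444444.
½[f(9) + f(15)] = ½[0.0123457 + 0.00444444] = 0.00839506.
Running total after boundary: 0.0528395.
Correction k=1: B_{2}/2! · (f^{(1)}(15) − f^{(1)}(9)) = 1/12 · (-0.000592593 − (-0.00274348)) = 0.000179241.
After k=1: 0.0530187.
Correction k=2: B_{4}/4! · (f^{(3)}(15) − f^{(3)}(9)) = −1/720 · (-3.16049e-05 − (-0.000406442)) = -5.20607e-07.
After k=2: 0.0530182.
Correction k=3: B_{6}/6! · (f^{(5)}(15) − f^{(5)}(9)) = 1/30240 · (-4.21399e-06 − (-0.000150534)) = 4.83863e-09.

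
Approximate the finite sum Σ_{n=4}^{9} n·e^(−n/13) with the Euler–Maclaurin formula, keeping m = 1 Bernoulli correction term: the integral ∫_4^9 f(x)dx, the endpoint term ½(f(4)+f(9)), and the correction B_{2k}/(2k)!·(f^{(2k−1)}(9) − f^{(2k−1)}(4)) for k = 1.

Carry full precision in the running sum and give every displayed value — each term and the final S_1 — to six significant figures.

Integral: ∫_4^9 x·e^(−x/13) dx = 19.3462.
Boundary: ½(f(4) + f(9)) = ½(2.94057 + 4.50378) = 3.72217.
Running total after boundary: 23.0683.
k=1: B_{2}/(2)! × [f^{(1)}(9) − f^{(1)}(4)] = 1/12 × (0.153975 − 0.508944) = -0.0295807.

S_1 ≈ 23.0388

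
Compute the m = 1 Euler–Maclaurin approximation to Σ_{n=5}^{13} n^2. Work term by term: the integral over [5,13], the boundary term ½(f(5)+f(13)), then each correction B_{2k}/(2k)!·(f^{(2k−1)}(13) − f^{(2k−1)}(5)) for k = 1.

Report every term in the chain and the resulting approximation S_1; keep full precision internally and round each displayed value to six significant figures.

S_1 ≈ 789.000

The integral term ∫_5^13 x^2 dx = 690.667.
Boundary: ½(f(5) + f(13)) = ½(25.0000 + 169.000) = 97.0000.
Running total after boundary: 787.667.
Correction k=1: B_{2}/2! · (f^{(1)}(13) − f^{(1)}(5)) = 1/12 · (26.0000 − 10.0000) = 1.33333.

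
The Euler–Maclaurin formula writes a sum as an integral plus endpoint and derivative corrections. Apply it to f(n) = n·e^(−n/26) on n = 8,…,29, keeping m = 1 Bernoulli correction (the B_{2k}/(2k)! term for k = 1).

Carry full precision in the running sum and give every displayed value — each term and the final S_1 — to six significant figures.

The integral term ∫_8^29 x·e^(−x/26) dx = 181.127.
Boundary: ½(f(8) + f(29)) = ½(5.88113 + 9.50589) = 7.69351.
Running total after boundary: 188.820.
k=1: B_{2}/(2)! × [f^{(1)}(29) − f^{(1)}(8)] = 1/12 × (-0.0378218 − 0.508944) = -0.0455638.

S_1 ≈ 188.774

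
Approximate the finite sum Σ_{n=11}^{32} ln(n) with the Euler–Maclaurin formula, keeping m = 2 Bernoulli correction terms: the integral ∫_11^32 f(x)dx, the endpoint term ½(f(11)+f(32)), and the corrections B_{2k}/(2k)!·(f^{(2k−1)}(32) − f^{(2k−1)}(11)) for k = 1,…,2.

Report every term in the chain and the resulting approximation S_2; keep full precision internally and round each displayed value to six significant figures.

The integral term ∫_11^32 ln(x) dx = 63.5267.
Boundary: ½(f(11) + f(32)) = ½(2.39790 + 3.46574) = 2.93182.
So far: 66.4585.
k=1: B_{2}/(2)! × [f^{(1)}(32) − f^{(1)}(11)] = 1/12 × (0.0312500 − 0.0909091) = -0.00497159.
After k=1: 66.4535.
k=2: B_{4}/(4)! × [f^{(3)}(32) − f^{(3)}(11)] = −1/720 × (6.10352e-05 − 0.00150263) = 2.00221e-06.

S_2 ≈ 66.4535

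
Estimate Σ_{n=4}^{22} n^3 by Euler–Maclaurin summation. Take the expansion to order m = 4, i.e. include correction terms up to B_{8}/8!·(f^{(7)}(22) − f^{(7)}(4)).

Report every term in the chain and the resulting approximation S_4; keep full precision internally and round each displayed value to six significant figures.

The integral term ∫_4^22 x^3 dx = 58500.0.
Endpoint term: (f(4) + f(22))/2 = (64.0000 + 10648.0)/2 = 5356.00.
Integral + boundary = 63856.0.
k=1: B_{2}/(2)! × [f^{(1)}(22) − f^{(1)}(4)] = 1/12 × (1452.00 − 48.0000) = 117.000.
Running total after k=1: 63973.0.
k=2: B_{4}/(4)! × [f^{(3)}(22) − f^{(3)}(4)] = −1/720 × (6.00000 − 6.00000) = 0.00000.
Running total after k=2: 63973.0.
k=3: B_{6}/(6)! × [f^{(5)}(22) − f^{(5)}(4)] = 1/30240 × (0.00000 − 0.00000) = 0.00000.
Running total after k=3: 63973.0.
k=4: B_{8}/(8)! × [f^{(7)}(22) − f^{(7)}(4)] = −1/1209600 × (0.00000 − 0.00000) = 0.00000.

S_4 ≈ 63973.0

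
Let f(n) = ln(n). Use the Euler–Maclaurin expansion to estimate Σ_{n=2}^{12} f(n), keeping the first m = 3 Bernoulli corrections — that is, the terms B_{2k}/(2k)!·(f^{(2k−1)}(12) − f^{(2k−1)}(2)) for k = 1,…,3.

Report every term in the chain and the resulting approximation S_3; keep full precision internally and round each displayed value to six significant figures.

Integral: ∫_2^12 ln(x) dx = 18.4326.
Endpoint term: (f(2) + f(12))/2 = (0.693147 + 2.48491)/2 = 1.58903.
Running total after boundary: 20.0216.
Correction k=1: B_{2}/2! · (f^{(1)}(12) − f^{(1)}(2)) = 1/12 · (0.0833333 − 0.500000) = -0.0347222.
After k=1: 19.9869.
Correction k=2: B_{4}/4! · (f^{(3)}(12) − f^{(3)}(2)) = −1/720 · (0.00115741 − 0.250000) = 0.000345615.
After k=2: 19.9872.
Correction k=3: B_{6}/6! · (f^{(5)}(12) − f^{(5)}(2)) = 1/30240 · (9.64506e-05 − 0.750000) = -2.47984e-05.

S_3 ≈ 19.9872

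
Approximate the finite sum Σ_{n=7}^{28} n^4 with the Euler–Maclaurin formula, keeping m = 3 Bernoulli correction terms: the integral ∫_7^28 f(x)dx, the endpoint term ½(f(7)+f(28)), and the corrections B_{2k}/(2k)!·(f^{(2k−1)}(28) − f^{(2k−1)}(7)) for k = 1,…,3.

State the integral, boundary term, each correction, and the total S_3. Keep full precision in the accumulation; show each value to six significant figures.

Integral: ∫_7^28 x^4 dx = 3.43871e+06.
Endpoint term: (f(7) + f(28))/2 = (2401.00 + 614656)/2 = 308528.
So far: 3.74724e+06.
Order-1 term: 1/12 · (87808.0 − 1372.00) = 7203.00.
After k=1: 3.75444e+06.
Order-2 term: −1/720 · (672.000 − 168.000) = -0.700000.
After k=2: 3.75444e+06.
Order-3 term: 1/30240 · (0.00000 − 0.00000) = 0.00000.

S_3 ≈ 3.75444e+06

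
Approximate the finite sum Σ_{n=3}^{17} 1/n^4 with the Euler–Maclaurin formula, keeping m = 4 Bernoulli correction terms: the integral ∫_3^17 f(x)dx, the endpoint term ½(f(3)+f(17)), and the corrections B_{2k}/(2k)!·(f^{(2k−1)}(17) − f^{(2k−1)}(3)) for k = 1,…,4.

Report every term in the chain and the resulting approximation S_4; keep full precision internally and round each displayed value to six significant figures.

S_4 ≈ 0.0197604

The integral term ∫_3^17 1/x^4 dx = 0.0122778.
½[f(3) + f(17)] = ½[0.0123457 + 1.19730e-05] = 0.00617883.
Running total after boundary: 0.0184567.
k=1: B_{2}/(2)! × [f^{(1)}(17) − f^{(1)}(3)] = 1/12 × (-2.81719e-06 − (-0.0164609)) = 0.00137151.
Partial sum through k=1: 0.0198282.
k=2: B_{4}/(4)! × [f^{(3)}(17) − f^{(3)}(3)] = −1/720 × (-2.92441e-07 − (-0.0548697)) = -7.62075e-05.
Partial sum through k=2: 0.0197520.
k=3: B_{6}/(6)! × [f^{(5)}(17) − f^{(5)}(3)] = 1/30240 × (-5.66668e-08 − (-0.341411)) = 1.12901e-05.
Partial sum through k=3: 0.0197632.
k=4: B_{8}/(8)! × [f^{(7)}(17) − f^{(7)}(3)] = −1/1209600 × (-1.76471e-08 − (-3.41411)) = -2.82251e-06.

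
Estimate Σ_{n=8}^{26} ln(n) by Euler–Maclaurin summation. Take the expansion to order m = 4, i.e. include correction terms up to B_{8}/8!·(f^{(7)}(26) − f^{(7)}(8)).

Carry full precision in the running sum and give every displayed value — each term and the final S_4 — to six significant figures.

S_4 ≈ 52.7365

∫_8^26 ln(x) dx evaluates to 50.0750.
Endpoint term: (f(8) + f(26))/2 = (2.07944 + 3.25810)/2 = 2.66877.
So far: 52.7437.
k=1: B_{2}/(2)! × [f^{(1)}(26) − f^{(1)}(8)] = 1/12 × (0.0384615 − 0.125000) = -0.00721154.
Partial sum through k=1: 52.7365.
k=2: B_{4}/(4)! × [f^{(3)}(26) − f^{(3)}(8)] = −1/720 × (0.000113792 − 0.00390625) = 5.26730e-06.
Partial sum through k=2: 52.7365.
k=3: B_{6}/(6)! × [f^{(5)}(26) − f^{(5)}(8)] = 1/30240 × (2.01997e-06 − 0.000732422) = -2.41535e-08.
Partial sum through k=3: 52.7365.
k=4: B_{8}/(8)! × [f^{(7)}(26) − f^{(7)}(8)] = −1/1209600 × (8.96436e-08 − 0.000343323) = 2.83758e-10.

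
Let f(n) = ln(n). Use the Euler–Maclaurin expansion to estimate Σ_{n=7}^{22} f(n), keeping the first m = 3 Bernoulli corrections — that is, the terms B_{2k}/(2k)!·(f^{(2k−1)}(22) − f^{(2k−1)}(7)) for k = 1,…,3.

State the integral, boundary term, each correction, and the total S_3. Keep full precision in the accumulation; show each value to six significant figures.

∫_7^22 ln(x) dx evaluates to 39.3816.
½[f(7) + f(22)] = ½[1.94591 + 3.09104] = 2.51848.
So far: 41.9000.
Order-1 term: 1/12 · (0.0454545 − 0.142857) = -0.00811688.
After k=1: 41.8919.
Order-2 term: −1/720 · (0.000187829 − 0.00583090) = 7.83760e-06.
After k=2: 41.8919.
Order-3 term: 1/30240 · (4.65691e-06 − 0.00142798) = -4.70674e-08.

S_3 ≈ 41.8919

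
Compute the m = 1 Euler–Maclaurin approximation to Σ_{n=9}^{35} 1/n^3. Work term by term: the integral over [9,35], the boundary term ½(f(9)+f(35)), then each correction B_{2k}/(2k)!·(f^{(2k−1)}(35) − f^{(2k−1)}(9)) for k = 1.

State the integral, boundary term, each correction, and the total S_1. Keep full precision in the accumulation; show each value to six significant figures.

S_1 ≈ 0.00650015

∫_9^35 1/x^3 dx evaluates to 0.00576468.
½[f(9) + f(35)] = ½[0.00137174 + 2.33236e-05] = 0.000697533.
Running total after boundary: 0.00646221.
Correction k=1: B_{2}/2! · (f^{(1)}(35) − f^{(1)}(9)) = 1/12 · (-1.99917e-06 − (-0.000457247)) = 3.79374e-05.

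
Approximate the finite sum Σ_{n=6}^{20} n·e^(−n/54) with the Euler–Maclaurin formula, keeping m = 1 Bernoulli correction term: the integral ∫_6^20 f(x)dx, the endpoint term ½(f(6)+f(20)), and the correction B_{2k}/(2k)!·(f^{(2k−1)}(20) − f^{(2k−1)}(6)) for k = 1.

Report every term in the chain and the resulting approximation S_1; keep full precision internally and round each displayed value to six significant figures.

∫_6^20 x·e^(−x/54) dx evaluates to 140.127.
Endpoint term: (f(6) + f(20))/2 = (5.36904 + 13.8096)/2 = 9.58930.
Running total after boundary: 149.716.
Order-1 term: 1/12 · (0.434746 − 0.795413) = -0.0300556.

S_1 ≈ 149.686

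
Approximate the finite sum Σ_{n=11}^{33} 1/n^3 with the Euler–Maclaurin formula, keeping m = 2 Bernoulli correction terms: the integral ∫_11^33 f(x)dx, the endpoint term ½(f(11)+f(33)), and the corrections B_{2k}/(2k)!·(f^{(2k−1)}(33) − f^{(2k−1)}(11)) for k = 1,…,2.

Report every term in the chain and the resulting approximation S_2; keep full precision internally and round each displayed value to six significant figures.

The integral term ∫_11^33 1/x^3 dx = 0.00367309.
½[f(11) + f(33)] = ½[0.000751315 + 2.78265e-05] = 0.000389571.
So far: 0.00406267.
Correction k=1: B_{2}/2! · (f^{(1)}(33) − f^{(1)}(11)) = 1/12 · (-2.52968e-06 − (-0.000204904)) = 1.68645e-05.
After k=1: 0.00407953.
Correction k=2: B_{4}/4! · (f^{(3)}(33) − f^{(3)}(11)) = −1/720 · (-4.64588e-08 − (-3.38684e-05)) = -4.69750e-08.

S_2 ≈ 0.00407948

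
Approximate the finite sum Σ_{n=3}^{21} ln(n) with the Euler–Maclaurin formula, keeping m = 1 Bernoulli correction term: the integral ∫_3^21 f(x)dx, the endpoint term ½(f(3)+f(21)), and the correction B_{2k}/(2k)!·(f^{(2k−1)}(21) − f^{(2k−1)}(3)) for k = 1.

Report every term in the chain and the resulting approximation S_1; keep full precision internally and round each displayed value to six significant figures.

S_1 ≈ 44.6869

∫_3^21 ln(x) dx evaluates to 42.6391.
½[f(3) + f(21)] = ½[1.09861 + 3.04452] = 2.07157.
Integral + boundary = 44.7107.
Order-1 term: 1/12 · (0.0476190 − 0.333333) = -0.0238095.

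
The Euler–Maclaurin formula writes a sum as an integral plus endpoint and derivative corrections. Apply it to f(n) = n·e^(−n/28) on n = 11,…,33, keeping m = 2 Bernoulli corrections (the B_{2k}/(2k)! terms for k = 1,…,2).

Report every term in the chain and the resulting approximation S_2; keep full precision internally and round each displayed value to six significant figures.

S_2 ≈ 220.406

The integral term ∫_11^33 x·e^(−x/28) dx = 211.654.
Endpoint term: (f(11) + f(33))/2 = (7.42638 + 10.1547)/2 = 8.79054.
Integral + boundary = 220.445.
Order-1 term: 1/12 · (-0.0549496 − 0.409897) = -0.0387373.
Partial sum through k=1: 220.406.
Order-2 term: −1/720 · (0.000714906 − 0.00224509) = 2.12525e-06.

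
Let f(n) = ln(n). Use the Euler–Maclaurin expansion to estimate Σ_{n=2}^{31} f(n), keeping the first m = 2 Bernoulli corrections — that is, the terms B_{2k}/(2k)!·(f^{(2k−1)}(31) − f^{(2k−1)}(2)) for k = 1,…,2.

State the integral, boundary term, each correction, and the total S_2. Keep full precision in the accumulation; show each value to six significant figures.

Integral: ∫_2^31 ln(x) dx = 76.0673.
½[f(2) + f(31)] = ½[0.693147 + 3.43399] = 2.06357.
Running total after boundary: 78.1309.
Correction k=1: B_{2}/2! · (f^{(1)}(31) − f^{(1)}(2)) = 1/12 · (0.0322581 − 0.500000) = -0.0389785.
Partial sum through k=1: 78.0919.
Correction k=2: B_{4}/4! · (f^{(3)}(31) − f^{(3)}(2)) = −1/720 · (6.71344e-05 − 0.250000) = 0.000347129.

S_2 ≈ 78.0922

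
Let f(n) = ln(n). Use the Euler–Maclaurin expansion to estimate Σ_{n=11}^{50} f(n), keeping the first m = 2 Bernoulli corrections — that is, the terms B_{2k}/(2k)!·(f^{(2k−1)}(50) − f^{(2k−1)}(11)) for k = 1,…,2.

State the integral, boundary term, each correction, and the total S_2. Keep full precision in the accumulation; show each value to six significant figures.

The integral term ∫_11^50 ln(x) dx = 130.224.
½[f(11) + f(50)] = ½[2.39790 + 3.91202] = 3.15496.
So far: 133.379.
Correction k=1: B_{2}/2! · (f^{(1)}(50) − f^{(1)}(11)) = 1/12 · (0.0200000 − 0.0909091) = -0.00590909.
Partial sum through k=1: 133.373.
Correction k=2: B_{4}/4! · (f^{(3)}(50) − f^{(3)}(11)) = −1/720 · (1.60000e-05 − 0.00150263) = 2.06476e-06.

S_2 ≈ 133.373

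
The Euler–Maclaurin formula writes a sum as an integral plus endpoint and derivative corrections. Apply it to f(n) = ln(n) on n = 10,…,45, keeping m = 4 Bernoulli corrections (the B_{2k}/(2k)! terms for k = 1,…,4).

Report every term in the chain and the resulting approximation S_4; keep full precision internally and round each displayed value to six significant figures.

∫_10^45 ln(x) dx evaluates to 113.274.
Boundary: ½(f(10) + f(45)) = ½(2.30259 + 3.80666) = 3.05462.
So far: 116.329.
Correction k=1: B_{2}/2! · (f^{(1)}(45) − f^{(1)}(10)) = 1/12 · (0.0222222 − 0.100000) = -0.00648148.
After k=1: 116.322.
Correction k=2: B_{4}/4! · (f^{(3)}(45) − f^{(3)}(10)) = −1/720 · (2.19479e-05 − 0.00200000) = 2.74729e-06.
After k=2: 116.322.
Correction k=3: B_{6}/6! · (f^{(5)}(45) − f^{(5)}(10)) = 1/30240 · (1.30061e-07 − 0.000240000) = -7.93221e-09.
After k=3: 116.322.
Correction k=4: B_{8}/8! · (f^{(7)}(45) − f^{(7)}(10)) = −1/1209600 · (1.92684e-09 − 7.20000e-05) = 5.95222e-11.

S_4 ≈ 116.322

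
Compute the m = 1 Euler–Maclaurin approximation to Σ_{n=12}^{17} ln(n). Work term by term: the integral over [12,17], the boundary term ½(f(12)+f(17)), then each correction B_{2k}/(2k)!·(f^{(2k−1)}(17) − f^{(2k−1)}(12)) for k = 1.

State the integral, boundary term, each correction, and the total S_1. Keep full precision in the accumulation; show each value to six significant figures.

S_1 ≈ 16.0028

The integral term ∫_12^17 ln(x) dx = 13.3457.
Endpoint term: (f(12) + f(17))/2 = (2.48491 + 2.83321)/2 = 2.65906.
So far: 16.0048.
Correction k=1: B_{2}/2! · (f^{(1)}(17) − f^{(1)}(12)) = 1/12 · (0.0588235 − 0.0833333) = -0.00204248.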